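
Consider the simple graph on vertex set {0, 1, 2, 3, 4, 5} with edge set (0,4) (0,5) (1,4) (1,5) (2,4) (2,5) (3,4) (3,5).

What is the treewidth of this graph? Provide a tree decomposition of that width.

Treewidth 2.
One such decomposition:
Bags: B1 = {0, 4, 5}  B2 = {3, 4, 5}  B3 = {2, 4, 5}  B4 = {1, 4, 5}
Tree: B1–B2, B2–B3, B3–B4

Every bag has size at most 3, so the width is 3 − 1 = 2 and tw(G) ≤ 2. The edges 0–5–3–4–0 form a cycle, so G is not a tree and its treewidth is at least 2. Combining the bounds, tw(G) = 2.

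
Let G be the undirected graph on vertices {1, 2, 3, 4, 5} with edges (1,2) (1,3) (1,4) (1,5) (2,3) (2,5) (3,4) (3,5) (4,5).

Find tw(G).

A width-3 tree decomposition is:
Bags: B1 = {1, 2, 3, 5}  B2 = {1, 3, 4, 5}
Tree: B1–B2
Each bag holds 4 vertices, so the decomposition has width 3, which upper-bounds the treewidth. On the other hand G contains the 4-clique {1, 2, 3, 5}. A clique must lie in a single bag of any decomposition, so no decomposition can have width below 3. Combining the bounds, tw(G) = 3.

3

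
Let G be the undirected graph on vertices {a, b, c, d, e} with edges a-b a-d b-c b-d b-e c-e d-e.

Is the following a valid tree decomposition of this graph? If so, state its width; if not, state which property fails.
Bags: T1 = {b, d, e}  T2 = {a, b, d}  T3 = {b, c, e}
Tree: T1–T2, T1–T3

Yes; width 2.

Every vertex of G appears in some bag (union = {a, b, c, d, e}); every edge is covered by a bag; and for each vertex v the set of bags containing v is connected in the bag tree. The decomposition is therefore valid. The largest bag has 3 vertices, so the width is 2.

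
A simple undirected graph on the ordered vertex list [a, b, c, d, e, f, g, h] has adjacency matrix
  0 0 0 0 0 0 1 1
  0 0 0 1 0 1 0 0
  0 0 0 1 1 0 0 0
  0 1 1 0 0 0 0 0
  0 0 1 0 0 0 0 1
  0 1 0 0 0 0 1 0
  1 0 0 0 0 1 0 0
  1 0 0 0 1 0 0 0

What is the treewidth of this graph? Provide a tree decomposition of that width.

Each bag holds 3 vertices, so the decomposition has width 2, which upper-bounds the treewidth. For the lower bound, G contains the cycle b–f–g–a–h–e–c–d–b, so G is not a forest; only forests have treewidth ≤ 1, hence tw(G) ≥ 2. The upper and lower bounds meet at 2, so that is the treewidth.

Treewidth 2.
One such decomposition:
Bags: B1 = {b, f, g}  B2 = {a, b, g}  B3 = {a, b, h}  B4 = {b, e, h}  B5 = {b, c, e}  B6 = {b, c, d}
Tree: B1–B2, B2–B3, B3–B4, B4–B5, B5–B6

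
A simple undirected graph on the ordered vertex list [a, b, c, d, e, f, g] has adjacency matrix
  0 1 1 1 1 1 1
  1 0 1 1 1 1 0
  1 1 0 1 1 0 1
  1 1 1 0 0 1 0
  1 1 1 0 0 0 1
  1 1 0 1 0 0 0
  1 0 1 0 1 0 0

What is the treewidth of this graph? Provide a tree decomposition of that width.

Treewidth 3.
One such decomposition:
Bags: B1 = {a, b, c, e}  B2 = {a, c, e, g}  B3 = {a, b, c, d}  B4 = {a, b, d, f}
Tree: B1–B2, B1–B3, B3–B4

Every bag has size at most 4, so the width is 4 − 1 = 3 and tw(G) ≤ 3. On the other hand G contains the 4-clique {a, c, e, g}. A clique must lie in a single bag of any decomposition, so no decomposition can have width below 3. The upper and lower bounds meet at 3, so that is the treewidth.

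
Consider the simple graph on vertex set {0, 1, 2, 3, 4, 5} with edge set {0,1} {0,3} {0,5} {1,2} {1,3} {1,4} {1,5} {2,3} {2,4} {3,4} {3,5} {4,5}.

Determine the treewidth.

3

A width-3 tree decomposition is:
Bags: B1 = {0, 1, 3, 5}  B2 = {1, 3, 4, 5}  B3 = {1, 2, 3, 4}
Tree: B1–B2, B2–B3
Every bag has size at most 4, so the width is 4 − 1 = 3 and tw(G) ≤ 3. On the other hand G contains the 4-clique {0, 1, 3, 5}. A clique must lie in a single bag of any decomposition, so no decomposition can have width below 3. The upper and lower bounds meet at 3, so that is the treewidth.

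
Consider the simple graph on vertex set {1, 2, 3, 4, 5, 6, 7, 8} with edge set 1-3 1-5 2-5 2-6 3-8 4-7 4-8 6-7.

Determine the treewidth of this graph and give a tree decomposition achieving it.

Treewidth 2.
Bags: B1 = {1, 2, 5}  B2 = {1, 2, 3}  B3 = {2, 3, 8}  B4 = {2, 4, 8}  B5 = {2, 4, 7}  B6 = {2, 6, 7}
Tree: B1–B2, B2–B3, B3–B4, B4–B5, B5–B6

Every bag has size at most 3, so the width is 3 − 1 = 2 and tw(G) ≤ 2. For the lower bound, G contains the cycle 2–5–1–3–8–4–7–6–2, so G is not a forest; only forests have treewidth ≤ 1, hence tw(G) ≥ 2. The upper and lower bounds meet at 2, so that is the treewidth.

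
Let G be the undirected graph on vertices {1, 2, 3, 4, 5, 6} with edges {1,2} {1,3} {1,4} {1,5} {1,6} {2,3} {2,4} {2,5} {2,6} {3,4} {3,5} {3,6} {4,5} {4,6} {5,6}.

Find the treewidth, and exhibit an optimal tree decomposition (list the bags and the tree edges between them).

A single bag containing all 6 vertices is trivially a valid decomposition of width 5. On the other hand G contains the 6-clique {1, 2, 3, 4, 5, 6}. A clique must lie in a single bag of any decomposition, so no decomposition can have width below 5. Therefore the treewidth is 5.

Treewidth 5.
One optimal decomposition is:
Bags: B1 = {1, 2, 3, 4, 5, 6}
Tree: (single bag)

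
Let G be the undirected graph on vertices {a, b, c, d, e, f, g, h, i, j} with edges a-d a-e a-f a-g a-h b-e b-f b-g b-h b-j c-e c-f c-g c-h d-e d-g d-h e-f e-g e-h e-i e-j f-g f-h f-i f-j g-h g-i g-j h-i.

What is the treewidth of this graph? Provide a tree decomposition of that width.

The largest bag has 5 vertices, giving width 4; this decomposition certifies tw(G) ≤ 4. For the lower bound, the 5 vertices {a, d, e, g, h} are pairwise adjacent, and any tree decomposition puts a clique entirely inside one bag — forcing width ≥ 4. The upper and lower bounds meet at 4, so that is the treewidth.

Treewidth 4.
One such decomposition:
Bags: B1 = {a, e, f, g, h}  B2 = {c, e, f, g, h}  B3 = {b, e, f, g, h}  B4 = {a, d, e, g, h}  B5 = {b, e, f, g, j}  B6 = {e, f, g, h, i}
Tree: B1–B2, B2–B3, B1–B4, B3–B5, B2–B6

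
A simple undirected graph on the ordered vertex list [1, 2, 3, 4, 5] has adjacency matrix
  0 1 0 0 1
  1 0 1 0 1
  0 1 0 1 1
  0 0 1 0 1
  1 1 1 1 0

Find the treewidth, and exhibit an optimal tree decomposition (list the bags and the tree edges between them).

The largest bag has 3 vertices, giving width 2; this decomposition certifies tw(G) ≤ 2. Conversely, {1, 2, 5} is a clique of size 3, and the vertices of any clique must share a bag in every tree decomposition; so some bag has ≥ 3 vertices and tw(G) ≥ 2. The upper and lower bounds meet at 2, so that is the treewidth.

Treewidth 2.
One such decomposition:
Bags: B1 = {2, 3, 5}  B2 = {3, 4, 5}  B3 = {1, 2, 5}
Tree: B1–B2, B1–B3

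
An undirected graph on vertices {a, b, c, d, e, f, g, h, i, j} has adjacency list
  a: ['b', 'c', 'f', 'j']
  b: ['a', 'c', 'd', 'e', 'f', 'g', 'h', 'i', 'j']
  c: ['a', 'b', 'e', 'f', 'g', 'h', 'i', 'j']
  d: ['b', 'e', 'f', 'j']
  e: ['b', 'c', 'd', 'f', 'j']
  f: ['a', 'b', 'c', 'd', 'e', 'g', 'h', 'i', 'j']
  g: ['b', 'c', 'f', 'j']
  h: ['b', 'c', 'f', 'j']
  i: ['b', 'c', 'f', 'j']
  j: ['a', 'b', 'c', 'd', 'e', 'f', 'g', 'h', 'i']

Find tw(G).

4

A width-4 tree decomposition is:
Bags: B1 = {b, c, f, g, j}  B2 = {b, c, f, i, j}  B3 = {b, c, f, h, j}  B4 = {a, b, c, f, j}  B5 = {b, c, e, f, j}  B6 = {b, d, e, f, j}
Tree: B1–B2, B1–B3, B3–B4, B4–B5, B5–B6
Each bag holds 5 vertices, so the decomposition has width 4, which upper-bounds the treewidth. On the other hand G contains the 5-clique {b, d, e, f, j}. A clique must lie in a single bag of any decomposition, so no decomposition can have width below 4. The upper and lower bounds meet at 4, so that is the treewidth.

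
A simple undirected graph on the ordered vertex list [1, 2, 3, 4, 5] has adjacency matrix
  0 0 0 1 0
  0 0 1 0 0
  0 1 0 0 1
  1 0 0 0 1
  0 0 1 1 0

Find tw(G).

A width-1 tree decomposition is:
Bags: B1 = {1, 4}  B2 = {4, 5}  B3 = {3, 5}  B4 = {2, 3}
Tree: B1–B2, B2–B3, B3–B4
The largest bag has 2 vertices, giving width 1; this decomposition certifies tw(G) ≤ 1. G has an edge, so its treewidth is at least 1. Combining the bounds, tw(G) = 1.

1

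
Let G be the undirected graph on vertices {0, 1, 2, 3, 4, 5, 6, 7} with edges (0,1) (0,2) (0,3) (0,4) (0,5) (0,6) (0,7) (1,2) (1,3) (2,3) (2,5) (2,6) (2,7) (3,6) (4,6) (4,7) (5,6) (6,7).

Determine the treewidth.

3

A width-3 tree decomposition is:
Bags: B1 = {0, 2, 6, 7}  B2 = {0, 2, 5, 6}  B3 = {0, 4, 6, 7}  B4 = {0, 2, 3, 6}  B5 = {0, 1, 2, 3}
Tree: B1–B2, B1–B3, B1–B4, B4–B5
Every bag has size at most 4, so the width is 4 − 1 = 3 and tw(G) ≤ 3. Conversely, {0, 1, 2, 3} is a clique of size 4, and the vertices of any clique must share a bag in every tree decomposition; so some bag has ≥ 4 vertices and tw(G) ≥ 3. Therefore the treewidth is 3.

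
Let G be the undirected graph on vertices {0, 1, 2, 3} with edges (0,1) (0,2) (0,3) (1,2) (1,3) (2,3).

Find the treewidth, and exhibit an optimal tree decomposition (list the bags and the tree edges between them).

Treewidth 3.
One optimal decomposition is:
Bags: B1 = {0, 1, 2, 3}
Tree: (single bag)

A single bag containing all 4 vertices is trivially a valid decomposition of width 3. For the lower bound, the 4 vertices {0, 1, 2, 3} are pairwise adjacent, and any tree decomposition puts a clique entirely inside one bag — forcing width ≥ 3. Therefore the treewidth is 3.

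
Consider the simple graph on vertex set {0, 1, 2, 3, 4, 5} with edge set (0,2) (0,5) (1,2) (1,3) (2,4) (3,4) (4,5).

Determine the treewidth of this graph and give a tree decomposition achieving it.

Treewidth 2.
One optimal decomposition is:
Bags: B1 = {0, 4, 5}  B2 = {0, 2, 4}  B3 = {2, 3, 4}  B4 = {1, 2, 3}
Tree: B1–B2, B2–B3, B3–B4

Each bag holds 3 vertices, so the decomposition has width 2, which upper-bounds the treewidth. Since 5–0–2–4–5 is a cycle in G, G is not acyclic. Forests are exactly the graphs of treewidth ≤ 1, so tw(G) ≥ 2. Combining the bounds, tw(G) = 2.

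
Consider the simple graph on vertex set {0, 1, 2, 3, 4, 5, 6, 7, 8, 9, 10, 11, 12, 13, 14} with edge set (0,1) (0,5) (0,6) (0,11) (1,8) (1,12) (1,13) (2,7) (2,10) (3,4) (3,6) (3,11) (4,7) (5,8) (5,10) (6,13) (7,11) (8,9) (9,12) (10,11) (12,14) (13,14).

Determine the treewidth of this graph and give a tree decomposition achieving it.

Treewidth 3.
One such decomposition:
Bags: B1 = {8, 9, 12, 14}  B2 = {1, 8, 12, 14}  B3 = {1, 8, 13, 14}  B4 = {1, 5, 8, 13}  B5 = {0, 1, 5, 13}  B6 = {0, 5, 6, 13}  B7 = {0, 5, 6, 10}  B8 = {0, 6, 10, 11}  B9 = {3, 6, 10, 11}  B10 = {2, 3, 10, 11}  B11 = {2, 3, 7, 11}  B12 = {2, 3, 4, 7}
Tree: B1–B2, B2–B3, B3–B4, B4–B5, B5–B6, B6–B7, B7–B8, B8–B9, B9–B10, B10–B11, B11–B12

The largest bag has 4 vertices, giving width 3; this decomposition certifies tw(G) ≤ 3. For the lower bound: the 4 vertex sets {9,12,14}, {8}, {1}, {0,5,6,13} are disjoint, each induces a connected subgraph, and every pair is joined by at least one edge of G. Contracting each set to a single vertex therefore yields K_{4} as a minor, and since treewidth is minor-monotone, tw(G) ≥ tw(K_{4}) = 3. Hence tw(G) = 3 exactly.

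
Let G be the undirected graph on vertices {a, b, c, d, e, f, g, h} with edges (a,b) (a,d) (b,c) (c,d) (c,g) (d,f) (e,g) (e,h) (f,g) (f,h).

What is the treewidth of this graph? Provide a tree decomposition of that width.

Treewidth 2.
Bags: B1 = {e, f, h}  B2 = {e, f, g}  B3 = {d, f, g}  B4 = {c, d, g}  B5 = {a, c, d}  B6 = {a, b, c}
Tree: B1–B2, B2–B3, B3–B4, B4–B5, B5–B6

Each bag holds 3 vertices, so the decomposition has width 2, which upper-bounds the treewidth. For the lower bound, G contains the cycle h–e–g–f–h, so G is not a forest; only forests have treewidth ≤ 1, hence tw(G) ≥ 2. The upper and lower bounds meet at 2, so that is the treewidth.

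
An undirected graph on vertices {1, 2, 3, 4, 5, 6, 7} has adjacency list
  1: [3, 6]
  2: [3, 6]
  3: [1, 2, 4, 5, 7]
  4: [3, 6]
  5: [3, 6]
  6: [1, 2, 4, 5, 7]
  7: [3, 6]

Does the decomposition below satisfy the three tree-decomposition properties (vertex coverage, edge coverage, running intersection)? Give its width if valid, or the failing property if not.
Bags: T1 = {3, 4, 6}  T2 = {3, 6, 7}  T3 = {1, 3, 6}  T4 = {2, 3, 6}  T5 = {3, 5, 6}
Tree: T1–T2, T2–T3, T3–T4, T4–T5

Yes; width 2.

Every vertex of G appears in some bag (union = {1, 2, 3, 4, 5, 6, 7}); every edge is covered by a bag; and for each vertex v the set of bags containing v is connected in the bag tree. The decomposition is therefore valid. The largest bag has 3 vertices, so the width is 2.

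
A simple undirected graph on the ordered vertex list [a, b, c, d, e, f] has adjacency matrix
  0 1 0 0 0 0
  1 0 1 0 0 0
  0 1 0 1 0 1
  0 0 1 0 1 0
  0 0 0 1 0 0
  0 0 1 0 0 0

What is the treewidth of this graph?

1

A width-1 tree decomposition is:
Bags: B1 = {d, e}  B2 = {c, d}  B3 = {b, c}  B4 = {c, f}  B5 = {a, b}
Tree: B1–B2, B2–B3, B2–B4, B3–B5
The largest bag has 2 vertices, giving width 1; this decomposition certifies tw(G) ≤ 1. G has an edge, so its treewidth is at least 1. Combining the bounds, tw(G) = 1.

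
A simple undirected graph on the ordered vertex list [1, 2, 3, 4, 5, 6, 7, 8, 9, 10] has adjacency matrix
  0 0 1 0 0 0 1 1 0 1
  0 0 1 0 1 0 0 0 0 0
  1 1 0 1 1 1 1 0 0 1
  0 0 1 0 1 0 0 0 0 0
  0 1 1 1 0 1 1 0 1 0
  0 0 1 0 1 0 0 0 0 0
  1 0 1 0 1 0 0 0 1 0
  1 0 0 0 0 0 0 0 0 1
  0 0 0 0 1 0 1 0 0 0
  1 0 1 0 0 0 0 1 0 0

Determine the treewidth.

2

A width-2 tree decomposition is:
Bags: B1 = {5, 7, 9}  B2 = {3, 5, 7}  B3 = {2, 3, 5}  B4 = {1, 3, 7}  B5 = {1, 3, 10}  B6 = {3, 5, 6}  B7 = {3, 4, 5}  B8 = {1, 8, 10}
Tree: B1–B2, B2–B3, B2–B4, B4–B5, B3–B6, B6–B7, B5–B8
The largest bag has 3 vertices, giving width 2; this decomposition certifies tw(G) ≤ 2. For the lower bound, the 3 vertices {1, 8, 10} are pairwise adjacent, and any tree decomposition puts a clique entirely inside one bag — forcing width ≥ 2. Combining the bounds, tw(G) = 2.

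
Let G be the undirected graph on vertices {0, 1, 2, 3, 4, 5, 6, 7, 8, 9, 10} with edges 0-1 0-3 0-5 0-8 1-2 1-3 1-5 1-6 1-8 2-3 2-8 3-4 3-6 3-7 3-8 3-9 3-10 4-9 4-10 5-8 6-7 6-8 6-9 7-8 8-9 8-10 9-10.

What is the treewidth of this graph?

A width-3 tree decomposition is:
Bags: B1 = {1, 3, 6, 8}  B2 = {1, 2, 3, 8}  B3 = {0, 1, 3, 8}  B4 = {3, 6, 8, 9}  B5 = {3, 8, 9, 10}  B6 = {0, 1, 5, 8}  B7 = {3, 6, 7, 8}  B8 = {3, 4, 9, 10}
Tree: B1–B2, B2–B3, B1–B4, B4–B5, B3–B6, B4–B7, B5–B8
Every bag has size at most 4, so the width is 4 − 1 = 3 and tw(G) ≤ 3. For the lower bound, the 4 vertices {0, 1, 3, 8} are pairwise adjacent, and any tree decomposition puts a clique entirely inside one bag — forcing width ≥ 3. Therefore the treewidth is 3.

3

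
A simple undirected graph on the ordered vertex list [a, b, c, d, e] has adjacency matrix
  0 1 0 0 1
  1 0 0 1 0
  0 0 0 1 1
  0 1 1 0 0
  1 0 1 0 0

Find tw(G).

A width-2 tree decomposition is:
Bags: B1 = {c, d, e}  B2 = {b, d, e}  B3 = {a, b, e}
Tree: B1–B2, B2–B3
The largest bag has 3 vertices, giving width 2; this decomposition certifies tw(G) ≤ 2. Since e–c–d–b–a–e is a cycle in G, G is not acyclic. Forests are exactly the graphs of treewidth ≤ 1, so tw(G) ≥ 2. Combining the bounds, tw(G) = 2.

2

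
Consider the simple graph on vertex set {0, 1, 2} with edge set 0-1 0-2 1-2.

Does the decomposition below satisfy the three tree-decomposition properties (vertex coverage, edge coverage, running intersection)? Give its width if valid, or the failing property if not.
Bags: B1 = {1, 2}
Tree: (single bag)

A tree decomposition must satisfy three properties: every vertex lies in some bag; for every edge, both endpoints lie together in some bag; and for every vertex, the bags containing it form a connected subtree. Here vertex 0 appears in no bag, so the decomposition is invalid.

No — vertex 0 appears in no bag.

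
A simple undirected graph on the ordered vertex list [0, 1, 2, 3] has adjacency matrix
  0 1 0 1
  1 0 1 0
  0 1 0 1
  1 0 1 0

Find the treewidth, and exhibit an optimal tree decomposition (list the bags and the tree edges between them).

Every bag has size at most 3, so the width is 3 − 1 = 2 and tw(G) ≤ 2. Since 1–2–3–0–1 is a cycle in G, G is not acyclic. Forests are exactly the graphs of treewidth ≤ 1, so tw(G) ≥ 2. The upper and lower bounds meet at 2, so that is the treewidth.

Treewidth 2.
One optimal decomposition is:
Bags: B1 = {1, 2, 3}  B2 = {0, 1, 3}
Tree: B1–B2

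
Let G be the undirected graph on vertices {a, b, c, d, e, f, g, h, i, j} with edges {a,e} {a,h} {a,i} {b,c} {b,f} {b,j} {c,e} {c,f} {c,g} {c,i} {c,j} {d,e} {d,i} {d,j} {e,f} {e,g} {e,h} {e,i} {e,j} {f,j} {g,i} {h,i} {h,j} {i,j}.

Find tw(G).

A width-3 tree decomposition is:
Bags: B1 = {c, e, i, j}  B2 = {d, e, i, j}  B3 = {c, e, g, i}  B4 = {c, e, f, j}  B5 = {e, h, i, j}  B6 = {a, e, h, i}  B7 = {b, c, f, j}
Tree: B1–B2, B1–B3, B1–B4, B1–B5, B5–B6, B4–B7
The largest bag has 4 vertices, giving width 3; this decomposition certifies tw(G) ≤ 3. On the other hand G contains the 4-clique {c, e, f, j}. A clique must lie in a single bag of any decomposition, so no decomposition can have width below 3. Therefore the treewidth is 3.

3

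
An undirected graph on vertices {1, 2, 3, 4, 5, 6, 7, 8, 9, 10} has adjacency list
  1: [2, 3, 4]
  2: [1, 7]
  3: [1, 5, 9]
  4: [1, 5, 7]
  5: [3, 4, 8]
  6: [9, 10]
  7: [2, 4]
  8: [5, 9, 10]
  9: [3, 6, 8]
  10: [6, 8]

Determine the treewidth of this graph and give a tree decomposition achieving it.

Treewidth 2.
One optimal decomposition is:
Bags: B1 = {6, 9, 10}  B2 = {8, 9, 10}  B3 = {3, 8, 9}  B4 = {3, 5, 8}  B5 = {1, 3, 5}  B6 = {1, 4, 5}  B7 = {1, 2, 4}  B8 = {2, 4, 7}
Tree: B1–B2, B2–B3, B3–B4, B4–B5, B5–B6, B6–B7, B7–B8

Every bag has size at most 3, so the width is 3 − 1 = 2 and tw(G) ≤ 2. The edges 6–10–8–9–6 form a cycle, so G is not a tree and its treewidth is at least 2. Therefore the treewidth is 2.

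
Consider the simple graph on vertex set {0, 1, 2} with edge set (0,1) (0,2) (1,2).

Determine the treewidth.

2

A width-2 tree decomposition is:
Bags: B1 = {0, 1, 2}
Tree: (single bag)
A single bag containing all 3 vertices is trivially a valid decomposition of width 2. On the other hand G contains the 3-clique {0, 1, 2}. A clique must lie in a single bag of any decomposition, so no decomposition can have width below 2. The upper and lower bounds meet at 2, so that is the treewidth.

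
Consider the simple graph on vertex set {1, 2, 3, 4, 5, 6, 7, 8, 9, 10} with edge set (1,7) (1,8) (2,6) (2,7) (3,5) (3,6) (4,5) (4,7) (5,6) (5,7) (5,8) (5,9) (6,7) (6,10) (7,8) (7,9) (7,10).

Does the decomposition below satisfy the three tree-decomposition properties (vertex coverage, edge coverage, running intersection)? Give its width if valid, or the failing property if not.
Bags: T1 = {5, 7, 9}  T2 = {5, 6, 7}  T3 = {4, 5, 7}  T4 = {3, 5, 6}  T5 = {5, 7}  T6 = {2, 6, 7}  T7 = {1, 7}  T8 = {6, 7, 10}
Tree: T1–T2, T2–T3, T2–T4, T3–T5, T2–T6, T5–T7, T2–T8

A tree decomposition must satisfy three properties: every vertex lies in some bag; for every edge, both endpoints lie together in some bag; and for every vertex, the bags containing it form a connected subtree. Here vertex 8 appears in no bag, so the decomposition is invalid.

No — vertex 8 appears in no bag.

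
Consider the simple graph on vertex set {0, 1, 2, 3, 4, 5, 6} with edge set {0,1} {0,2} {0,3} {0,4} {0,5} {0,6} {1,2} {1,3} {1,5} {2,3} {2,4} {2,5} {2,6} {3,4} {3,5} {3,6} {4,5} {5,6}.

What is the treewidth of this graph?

A width-4 tree decomposition is:
Bags: B1 = {0, 2, 3, 5, 6}  B2 = {0, 1, 2, 3, 5}  B3 = {0, 2, 3, 4, 5}
Tree: B1–B2, B2–B3
The largest bag has 5 vertices, giving width 4; this decomposition certifies tw(G) ≤ 4. For the lower bound, the 5 vertices {0, 1, 2, 3, 5} are pairwise adjacent, and any tree decomposition puts a clique entirely inside one bag — forcing width ≥ 4. Hence tw(G) = 4 exactly.

4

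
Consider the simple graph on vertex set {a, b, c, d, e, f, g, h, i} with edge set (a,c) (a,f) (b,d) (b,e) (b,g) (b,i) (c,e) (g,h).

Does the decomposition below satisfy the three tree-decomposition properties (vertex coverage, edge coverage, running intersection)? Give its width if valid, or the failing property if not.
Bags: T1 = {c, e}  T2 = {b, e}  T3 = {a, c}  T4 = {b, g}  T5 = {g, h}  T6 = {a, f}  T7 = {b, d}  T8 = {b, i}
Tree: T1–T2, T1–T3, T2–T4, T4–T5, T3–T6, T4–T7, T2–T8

Yes; width 1.

Checking the three conditions: (i) the bags cover all of {a, b, c, d, e, f, g, h, i}; (ii) for each edge, some bag contains both endpoints; (iii) the bags containing any fixed vertex form a subtree. All hold, so the decomposition is valid with width 2 − 1 = 1.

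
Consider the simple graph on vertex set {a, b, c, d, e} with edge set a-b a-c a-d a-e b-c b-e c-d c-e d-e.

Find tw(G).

3

A width-3 tree decomposition is:
Bags: B1 = {a, c, d, e}  B2 = {a, b, c, e}
Tree: B1–B2
Each bag holds 4 vertices, so the decomposition has width 3, which upper-bounds the treewidth. For the lower bound, the 4 vertices {a, c, d, e} are pairwise adjacent, and any tree decomposition puts a clique entirely inside one bag — forcing width ≥ 3. Therefore the treewidth is 3.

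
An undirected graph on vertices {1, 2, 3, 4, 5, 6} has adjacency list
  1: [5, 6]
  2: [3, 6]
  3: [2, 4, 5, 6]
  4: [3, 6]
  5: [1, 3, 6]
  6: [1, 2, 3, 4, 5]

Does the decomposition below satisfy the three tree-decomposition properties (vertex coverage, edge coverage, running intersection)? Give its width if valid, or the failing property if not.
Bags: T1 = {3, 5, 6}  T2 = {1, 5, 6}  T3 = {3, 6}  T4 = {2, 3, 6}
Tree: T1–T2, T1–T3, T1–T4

No — vertex 4 appears in no bag.

A tree decomposition must satisfy three properties: every vertex lies in some bag; for every edge, both endpoints lie together in some bag; and for every vertex, the bags containing it form a connected subtree. Here vertex 4 appears in no bag, so the decomposition is invalid.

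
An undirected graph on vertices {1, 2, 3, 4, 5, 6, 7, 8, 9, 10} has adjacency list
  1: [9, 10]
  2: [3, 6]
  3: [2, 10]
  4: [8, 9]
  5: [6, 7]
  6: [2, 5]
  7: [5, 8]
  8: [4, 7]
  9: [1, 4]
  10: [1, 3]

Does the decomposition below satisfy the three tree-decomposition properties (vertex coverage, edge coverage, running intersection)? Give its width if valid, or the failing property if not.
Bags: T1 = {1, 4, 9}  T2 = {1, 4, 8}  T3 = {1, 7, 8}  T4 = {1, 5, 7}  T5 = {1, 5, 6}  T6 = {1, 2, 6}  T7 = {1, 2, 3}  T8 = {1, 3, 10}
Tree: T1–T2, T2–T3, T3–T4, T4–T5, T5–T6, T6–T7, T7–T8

Vertex coverage: the bags together contain {1, 2, 3, 4, 5, 6, 7, 8, 9, 10}, the full vertex set. Edge coverage: each edge of G has both endpoints in at least one bag. Running intersection: for every vertex, the bags containing it form a connected subtree. All three properties hold, so this is a valid tree decomposition of width max|bag| − 1 = 2, and hence tw(G) ≤ 2.

Yes; width 2.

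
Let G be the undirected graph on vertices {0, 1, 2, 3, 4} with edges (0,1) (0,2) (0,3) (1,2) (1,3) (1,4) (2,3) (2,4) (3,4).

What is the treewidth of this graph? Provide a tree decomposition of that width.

Treewidth 3.
Bags: B1 = {0, 1, 2, 3}  B2 = {1, 2, 3, 4}
Tree: B1–B2

Every bag has size at most 4, so the width is 4 − 1 = 3 and tw(G) ≤ 3. Conversely, {0, 1, 2, 3} is a clique of size 4, and the vertices of any clique must share a bag in every tree decomposition; so some bag has ≥ 4 vertices and tw(G) ≥ 3. Hence tw(G) = 3 exactly.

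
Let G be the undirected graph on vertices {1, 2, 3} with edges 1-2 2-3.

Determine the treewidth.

A width-1 tree decomposition is:
Bags: B1 = {1, 2}  B2 = {2, 3}
Tree: B1–B2
Each bag holds 2 vertices, so the decomposition has width 1, which upper-bounds the treewidth. Since G has at least one edge (e.g. 1–2), it is not an edgeless graph, so tw(G) ≥ 1. The upper and lower bounds meet at 1, so that is the treewidth.

1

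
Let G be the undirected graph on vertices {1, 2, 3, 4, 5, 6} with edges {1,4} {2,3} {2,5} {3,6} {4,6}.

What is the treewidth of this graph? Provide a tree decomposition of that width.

The largest bag has 2 vertices, giving width 1; this decomposition certifies tw(G) ≤ 1. Any graph with an edge has treewidth ≥ 1, and G has the edge 5–2. Therefore the treewidth is 1.

Treewidth 1.
One optimal decomposition is:
Bags: B1 = {2, 5}  B2 = {2, 3}  B3 = {3, 6}  B4 = {4, 6}  B5 = {1, 4}
Tree: B1–B2, B2–B3, B3–B4, B4–B5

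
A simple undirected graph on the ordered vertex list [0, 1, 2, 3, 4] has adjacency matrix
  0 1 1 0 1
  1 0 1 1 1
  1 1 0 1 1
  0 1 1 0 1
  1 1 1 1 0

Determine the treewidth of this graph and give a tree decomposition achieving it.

Treewidth 3.
One such decomposition:
Bags: B1 = {0, 1, 2, 4}  B2 = {1, 2, 3, 4}
Tree: B1–B2

The largest bag has 4 vertices, giving width 3; this decomposition certifies tw(G) ≤ 3. On the other hand G contains the 4-clique {0, 1, 2, 4}. A clique must lie in a single bag of any decomposition, so no decomposition can have width below 3. Therefore the treewidth is 3.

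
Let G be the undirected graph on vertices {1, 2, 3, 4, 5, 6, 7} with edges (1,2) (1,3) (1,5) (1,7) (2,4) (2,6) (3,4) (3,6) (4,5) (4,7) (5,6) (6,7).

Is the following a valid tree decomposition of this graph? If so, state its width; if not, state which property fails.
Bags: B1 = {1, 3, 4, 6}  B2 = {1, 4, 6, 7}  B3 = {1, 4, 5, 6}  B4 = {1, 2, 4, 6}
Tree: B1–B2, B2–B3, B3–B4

Yes; width 3.

Every vertex of G appears in some bag (union = {1, 2, 3, 4, 5, 6, 7}); every edge is covered by a bag; and for each vertex v the set of bags containing v is connected in the bag tree. The decomposition is therefore valid. The largest bag has 4 vertices, so the width is 3.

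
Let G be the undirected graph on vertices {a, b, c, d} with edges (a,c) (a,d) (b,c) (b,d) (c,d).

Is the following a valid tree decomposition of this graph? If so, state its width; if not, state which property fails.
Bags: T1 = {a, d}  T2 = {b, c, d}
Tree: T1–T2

No — edge (c,a) lies in no bag.

A tree decomposition must satisfy three properties: every vertex lies in some bag; for every edge, both endpoints lie together in some bag; and for every vertex, the bags containing it form a connected subtree. Here edge (c,a) lies in no bag, so the decomposition is invalid.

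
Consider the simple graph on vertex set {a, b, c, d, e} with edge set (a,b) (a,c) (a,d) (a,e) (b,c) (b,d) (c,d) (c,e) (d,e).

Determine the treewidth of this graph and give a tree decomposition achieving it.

Treewidth 3.
Bags: B1 = {a, c, d, e}  B2 = {a, b, c, d}
Tree: B1–B2

The largest bag has 4 vertices, giving width 3; this decomposition certifies tw(G) ≤ 3. On the other hand G contains the 4-clique {a, c, d, e}. A clique must lie in a single bag of any decomposition, so no decomposition can have width below 3. Combining the bounds, tw(G) = 3.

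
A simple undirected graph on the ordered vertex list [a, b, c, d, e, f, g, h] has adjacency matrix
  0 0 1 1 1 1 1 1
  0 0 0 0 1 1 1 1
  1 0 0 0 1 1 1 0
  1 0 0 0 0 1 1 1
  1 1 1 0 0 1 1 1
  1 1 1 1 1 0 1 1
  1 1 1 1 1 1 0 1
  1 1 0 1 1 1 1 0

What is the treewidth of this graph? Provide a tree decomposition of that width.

Treewidth 4.
One optimal decomposition is:
Bags: B1 = {b, e, f, g, h}  B2 = {a, e, f, g, h}  B3 = {a, c, e, f, g}  B4 = {a, d, f, g, h}
Tree: B1–B2, B2–B3, B2–B4

Every bag has size at most 5, so the width is 5 − 1 = 4 and tw(G) ≤ 4. On the other hand G contains the 5-clique {a, d, f, g, h}. A clique must lie in a single bag of any decomposition, so no decomposition can have width below 4. Combining the bounds, tw(G) = 4.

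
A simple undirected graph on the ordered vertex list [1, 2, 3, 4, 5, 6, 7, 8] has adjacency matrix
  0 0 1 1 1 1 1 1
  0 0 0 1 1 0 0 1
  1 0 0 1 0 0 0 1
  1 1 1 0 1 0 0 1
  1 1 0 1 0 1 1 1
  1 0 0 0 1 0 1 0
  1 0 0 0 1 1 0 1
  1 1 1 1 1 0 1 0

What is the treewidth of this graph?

A width-3 tree decomposition is:
Bags: B1 = {1, 5, 6, 7}  B2 = {1, 5, 7, 8}  B3 = {1, 4, 5, 8}  B4 = {1, 3, 4, 8}  B5 = {2, 4, 5, 8}
Tree: B1–B2, B2–B3, B3–B4, B3–B5
The largest bag has 4 vertices, giving width 3; this decomposition certifies tw(G) ≤ 3. Conversely, {1, 3, 4, 8} is a clique of size 4, and the vertices of any clique must share a bag in every tree decomposition; so some bag has ≥ 4 vertices and tw(G) ≥ 3. The upper and lower bounds meet at 3, so that is the treewidth.

3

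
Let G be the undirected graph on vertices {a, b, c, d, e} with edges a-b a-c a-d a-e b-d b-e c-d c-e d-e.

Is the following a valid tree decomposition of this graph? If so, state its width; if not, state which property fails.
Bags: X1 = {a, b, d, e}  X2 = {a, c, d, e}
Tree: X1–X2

Yes; width 3.

Vertex coverage: the bags together contain {a, b, c, d, e}, the full vertex set. Edge coverage: each edge of G has both endpoints in at least one bag. Running intersection: for every vertex, the bags containing it form a connected subtree. All three properties hold, so this is a valid tree decomposition of width max|bag| − 1 = 3, and hence tw(G) ≤ 3.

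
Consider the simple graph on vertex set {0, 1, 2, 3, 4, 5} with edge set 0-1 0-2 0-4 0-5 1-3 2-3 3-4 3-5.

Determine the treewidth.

2

A width-2 tree decomposition is:
Bags: B1 = {0, 1, 3}  B2 = {0, 2, 3}  B3 = {0, 3, 5}  B4 = {0, 3, 4}
Tree: B1–B2, B2–B3, B3–B4
The largest bag has 3 vertices, giving width 2; this decomposition certifies tw(G) ≤ 2. Since 3–1–0–2–3 is a cycle in G, G is not acyclic. Forests are exactly the graphs of treewidth ≤ 1, so tw(G) ≥ 2. Hence tw(G) = 2 exactly.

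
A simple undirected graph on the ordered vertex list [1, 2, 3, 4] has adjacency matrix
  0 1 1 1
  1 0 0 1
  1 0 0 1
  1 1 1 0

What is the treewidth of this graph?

A width-2 tree decomposition is:
Bags: B1 = {1, 2, 4}  B2 = {1, 3, 4}
Tree: B1–B2
The largest bag has 3 vertices, giving width 2; this decomposition certifies tw(G) ≤ 2. For the lower bound, the 3 vertices {1, 2, 4} are pairwise adjacent, and any tree decomposition puts a clique entirely inside one bag — forcing width ≥ 2. Hence tw(G) = 2 exactly.

2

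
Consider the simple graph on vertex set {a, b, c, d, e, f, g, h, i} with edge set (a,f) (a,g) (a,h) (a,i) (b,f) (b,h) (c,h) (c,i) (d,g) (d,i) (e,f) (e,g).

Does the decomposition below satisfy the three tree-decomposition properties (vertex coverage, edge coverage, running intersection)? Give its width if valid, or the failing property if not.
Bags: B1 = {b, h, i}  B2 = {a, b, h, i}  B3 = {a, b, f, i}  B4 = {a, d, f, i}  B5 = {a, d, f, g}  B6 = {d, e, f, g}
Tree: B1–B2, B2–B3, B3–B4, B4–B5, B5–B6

No — vertex c appears in no bag.

A tree decomposition must satisfy three properties: every vertex lies in some bag; for every edge, both endpoints lie together in some bag; and for every vertex, the bags containing it form a connected subtree. Here vertex c appears in no bag, so the decomposition is invalid.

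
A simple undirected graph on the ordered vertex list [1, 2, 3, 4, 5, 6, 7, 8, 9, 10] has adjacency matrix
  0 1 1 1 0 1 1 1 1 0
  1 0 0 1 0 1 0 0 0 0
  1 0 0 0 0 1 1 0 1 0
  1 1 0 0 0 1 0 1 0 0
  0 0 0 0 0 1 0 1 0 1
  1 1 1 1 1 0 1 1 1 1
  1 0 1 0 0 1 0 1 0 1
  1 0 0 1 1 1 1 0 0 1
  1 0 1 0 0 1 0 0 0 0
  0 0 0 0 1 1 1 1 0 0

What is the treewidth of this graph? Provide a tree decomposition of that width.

Treewidth 3.
One optimal decomposition is:
Bags: B1 = {1, 6, 7, 8}  B2 = {6, 7, 8, 10}  B3 = {1, 4, 6, 8}  B4 = {1, 3, 6, 7}  B5 = {5, 6, 8, 10}  B6 = {1, 2, 4, 6}  B7 = {1, 3, 6, 9}
Tree: B1–B2, B1–B3, B1–B4, B2–B5, B3–B6, B4–B7

Each bag holds 4 vertices, so the decomposition has width 3, which upper-bounds the treewidth. Conversely, {1, 4, 6, 8} is a clique of size 4, and the vertices of any clique must share a bag in every tree decomposition; so some bag has ≥ 4 vertices and tw(G) ≥ 3. Combining the bounds, tw(G) = 3.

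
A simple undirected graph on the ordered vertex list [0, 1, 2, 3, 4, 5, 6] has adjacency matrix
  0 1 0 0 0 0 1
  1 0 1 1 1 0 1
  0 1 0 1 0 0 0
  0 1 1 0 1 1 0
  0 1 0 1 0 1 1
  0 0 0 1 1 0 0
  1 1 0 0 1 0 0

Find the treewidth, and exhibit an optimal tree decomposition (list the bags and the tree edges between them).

Treewidth 2.
Bags: B1 = {1, 4, 6}  B2 = {0, 1, 6}  B3 = {1, 3, 4}  B4 = {1, 2, 3}  B5 = {3, 4, 5}
Tree: B1–B2, B1–B3, B3–B4, B3–B5

Every bag has size at most 3, so the width is 3 − 1 = 2 and tw(G) ≤ 2. On the other hand G contains the 3-clique {0, 1, 6}. A clique must lie in a single bag of any decomposition, so no decomposition can have width below 2. Hence tw(G) = 2 exactly.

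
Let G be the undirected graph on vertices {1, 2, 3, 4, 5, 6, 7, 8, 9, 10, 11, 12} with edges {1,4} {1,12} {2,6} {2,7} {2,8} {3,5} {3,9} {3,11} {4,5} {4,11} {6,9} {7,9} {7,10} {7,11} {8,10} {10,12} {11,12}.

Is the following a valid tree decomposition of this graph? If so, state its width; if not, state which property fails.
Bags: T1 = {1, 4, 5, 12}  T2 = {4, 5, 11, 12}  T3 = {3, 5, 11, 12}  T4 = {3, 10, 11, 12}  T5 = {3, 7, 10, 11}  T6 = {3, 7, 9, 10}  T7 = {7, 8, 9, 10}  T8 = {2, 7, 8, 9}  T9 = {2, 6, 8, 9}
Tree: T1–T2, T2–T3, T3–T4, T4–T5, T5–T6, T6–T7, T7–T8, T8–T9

Yes; width 3.

Checking the three conditions: (i) the bags cover all of {1, 2, 3, 4, 5, 6, 7, 8, 9, 10, 11, 12}; (ii) for each edge, some bag contains both endpoints; (iii) the bags containing any fixed vertex form a subtree. All hold, so the decomposition is valid with width 4 − 1 = 3.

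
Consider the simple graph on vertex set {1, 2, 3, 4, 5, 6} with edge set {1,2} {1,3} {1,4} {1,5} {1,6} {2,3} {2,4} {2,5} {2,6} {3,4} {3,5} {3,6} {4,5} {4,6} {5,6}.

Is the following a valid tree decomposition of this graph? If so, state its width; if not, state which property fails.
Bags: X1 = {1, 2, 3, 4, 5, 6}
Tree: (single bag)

Every vertex of G appears in some bag (union = {1, 2, 3, 4, 5, 6}); every edge is covered by a bag; and for each vertex v the set of bags containing v is connected in the bag tree. The decomposition is therefore valid. The largest bag has 6 vertices, so the width is 5.

Yes; width 5.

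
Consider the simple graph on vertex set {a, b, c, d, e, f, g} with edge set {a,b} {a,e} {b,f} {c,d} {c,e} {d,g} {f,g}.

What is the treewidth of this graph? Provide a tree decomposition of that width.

Each bag holds 3 vertices, so the decomposition has width 2, which upper-bounds the treewidth. The edges f–g–d–c–e–a–b–f form a cycle, so G is not a tree and its treewidth is at least 2. Hence tw(G) = 2 exactly.

Treewidth 2.
One optimal decomposition is:
Bags: B1 = {d, f, g}  B2 = {c, d, f}  B3 = {c, e, f}  B4 = {a, e, f}  B5 = {a, b, f}
Tree: B1–B2, B2–B3, B3–B4, B4–B5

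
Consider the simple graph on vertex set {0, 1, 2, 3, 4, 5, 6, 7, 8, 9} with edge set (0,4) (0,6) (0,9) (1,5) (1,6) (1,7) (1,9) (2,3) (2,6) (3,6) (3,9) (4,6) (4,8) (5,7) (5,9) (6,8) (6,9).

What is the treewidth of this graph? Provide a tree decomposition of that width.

Each bag holds 3 vertices, so the decomposition has width 2, which upper-bounds the treewidth. On the other hand G contains the 3-clique {1, 5, 9}. A clique must lie in a single bag of any decomposition, so no decomposition can have width below 2. Hence tw(G) = 2 exactly.

Treewidth 2.
One such decomposition:
Bags: B1 = {1, 6, 9}  B2 = {3, 6, 9}  B3 = {1, 5, 9}  B4 = {0, 6, 9}  B5 = {1, 5, 7}  B6 = {0, 4, 6}  B7 = {4, 6, 8}  B8 = {2, 3, 6}
Tree: B1–B2, B1–B3, B1–B4, B3–B5, B4–B6, B6–B7, B2–B8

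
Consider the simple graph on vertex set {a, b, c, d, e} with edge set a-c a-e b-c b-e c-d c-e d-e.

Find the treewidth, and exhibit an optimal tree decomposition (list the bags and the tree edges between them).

Treewidth 2.
One optimal decomposition is:
Bags: B1 = {a, c, e}  B2 = {c, d, e}  B3 = {b, c, e}
Tree: B1–B2, B1–B3

Every bag has size at most 3, so the width is 3 − 1 = 2 and tw(G) ≤ 2. For the lower bound, the 3 vertices {c, d, e} are pairwise adjacent, and any tree decomposition puts a clique entirely inside one bag — forcing width ≥ 2. Hence tw(G) = 2 exactly.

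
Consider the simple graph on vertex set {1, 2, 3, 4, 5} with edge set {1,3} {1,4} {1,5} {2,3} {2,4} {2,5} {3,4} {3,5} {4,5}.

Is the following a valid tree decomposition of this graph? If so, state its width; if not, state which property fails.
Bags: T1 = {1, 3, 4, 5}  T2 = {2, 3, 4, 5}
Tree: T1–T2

Yes; width 3.

Every vertex of G appears in some bag (union = {1, 2, 3, 4, 5}); every edge is covered by a bag; and for each vertex v the set of bags containing v is connected in the bag tree. The decomposition is therefore valid. The largest bag has 4 vertices, so the width is 3.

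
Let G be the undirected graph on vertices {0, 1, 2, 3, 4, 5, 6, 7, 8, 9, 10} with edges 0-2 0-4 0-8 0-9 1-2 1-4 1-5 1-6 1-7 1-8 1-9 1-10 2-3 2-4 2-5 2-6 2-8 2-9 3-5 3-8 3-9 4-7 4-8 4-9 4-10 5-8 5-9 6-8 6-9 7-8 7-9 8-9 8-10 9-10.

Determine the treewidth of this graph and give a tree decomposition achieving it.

Treewidth 4.
One optimal decomposition is:
Bags: B1 = {1, 2, 4, 8, 9}  B2 = {1, 2, 5, 8, 9}  B3 = {0, 2, 4, 8, 9}  B4 = {1, 2, 6, 8, 9}  B5 = {1, 4, 8, 9, 10}  B6 = {2, 3, 5, 8, 9}  B7 = {1, 4, 7, 8, 9}
Tree: B1–B2, B1–B3, B2–B4, B1–B5, B2–B6, B5–B7

Every bag has size at most 5, so the width is 5 − 1 = 4 and tw(G) ≤ 4. For the lower bound, the 5 vertices {0, 2, 4, 8, 9} are pairwise adjacent, and any tree decomposition puts a clique entirely inside one bag — forcing width ≥ 4. Combining the bounds, tw(G) = 4.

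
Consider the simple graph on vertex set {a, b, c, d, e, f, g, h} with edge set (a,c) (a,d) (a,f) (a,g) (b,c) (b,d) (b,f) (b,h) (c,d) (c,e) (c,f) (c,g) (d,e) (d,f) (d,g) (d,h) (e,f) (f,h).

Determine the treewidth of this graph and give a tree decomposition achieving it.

Treewidth 3.
One optimal decomposition is:
Bags: B1 = {b, c, d, f}  B2 = {a, c, d, f}  B3 = {c, d, e, f}  B4 = {a, c, d, g}  B5 = {b, d, f, h}
Tree: B1–B2, B2–B3, B2–B4, B1–B5

Each bag holds 4 vertices, so the decomposition has width 3, which upper-bounds the treewidth. Conversely, {a, c, d, g} is a clique of size 4, and the vertices of any clique must share a bag in every tree decomposition; so some bag has ≥ 4 vertices and tw(G) ≥ 3. Combining the bounds, tw(G) = 3.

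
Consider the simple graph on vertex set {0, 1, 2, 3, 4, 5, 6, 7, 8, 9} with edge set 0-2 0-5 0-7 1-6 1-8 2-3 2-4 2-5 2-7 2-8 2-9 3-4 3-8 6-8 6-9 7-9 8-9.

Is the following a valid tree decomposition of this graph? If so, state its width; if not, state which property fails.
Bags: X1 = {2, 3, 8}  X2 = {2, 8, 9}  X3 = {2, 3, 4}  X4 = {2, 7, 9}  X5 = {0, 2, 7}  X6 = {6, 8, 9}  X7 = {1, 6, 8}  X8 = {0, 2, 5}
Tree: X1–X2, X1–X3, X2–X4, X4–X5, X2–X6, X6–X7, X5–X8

Yes; width 2.

Every vertex of G appears in some bag (union = {0, 1, 2, 3, 4, 5, 6, 7, 8, 9}); every edge is covered by a bag; and for each vertex v the set of bags containing v is connected in the bag tree. The decomposition is therefore valid. The largest bag has 3 vertices, so the width is 2.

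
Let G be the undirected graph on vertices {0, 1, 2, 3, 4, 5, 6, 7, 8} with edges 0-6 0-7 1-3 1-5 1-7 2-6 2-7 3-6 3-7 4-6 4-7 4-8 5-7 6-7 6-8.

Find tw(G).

A width-2 tree decomposition is:
Bags: B1 = {3, 6, 7}  B2 = {4, 6, 7}  B3 = {1, 3, 7}  B4 = {2, 6, 7}  B5 = {1, 5, 7}  B6 = {0, 6, 7}  B7 = {4, 6, 8}
Tree: B1–B2, B1–B3, B2–B4, B3–B5, B2–B6, B2–B7
Each bag holds 3 vertices, so the decomposition has width 2, which upper-bounds the treewidth. For the lower bound, the 3 vertices {4, 6, 8} are pairwise adjacent, and any tree decomposition puts a clique entirely inside one bag — forcing width ≥ 2. Therefore the treewidth is 2.

2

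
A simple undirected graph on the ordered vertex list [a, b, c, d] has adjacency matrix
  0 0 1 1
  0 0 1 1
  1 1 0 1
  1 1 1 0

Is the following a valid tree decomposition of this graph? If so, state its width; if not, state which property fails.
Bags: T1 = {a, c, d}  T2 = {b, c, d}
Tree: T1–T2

Every vertex of G appears in some bag (union = {a, b, c, d}); every edge is covered by a bag; and for each vertex v the set of bags containing v is connected in the bag tree. The decomposition is therefore valid. The largest bag has 3 vertices, so the width is 2.

Yes; width 2.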